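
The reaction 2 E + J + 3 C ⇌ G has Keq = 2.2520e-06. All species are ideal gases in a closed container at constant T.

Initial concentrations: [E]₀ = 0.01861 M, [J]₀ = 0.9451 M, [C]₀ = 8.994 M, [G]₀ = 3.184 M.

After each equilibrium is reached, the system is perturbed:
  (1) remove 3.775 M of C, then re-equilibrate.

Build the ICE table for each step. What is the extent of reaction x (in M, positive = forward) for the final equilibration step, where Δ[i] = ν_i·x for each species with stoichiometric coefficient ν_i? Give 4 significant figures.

Q₀ = 13.37 vs Keq = 2.2520e-06 ⇒ Q>K, reverse
Step 1:
                  E         J         C         G
  I         0.01861    0.9451     8.994     3.184
  C           4.836     2.418     7.254    -2.418
  E           4.855     3.363     16.25    0.7658
  solve Keq expr → x = -2.418; check Q = 2.2520e-06
Then remove 3.775 M of C.
Step 2:
                  E         J         C         G
  I           4.855     3.363     12.47    0.7658
  C          0.4752    0.2376    0.7128   -0.2376
  E            5.33     3.601     13.19    0.5282
  solve Keq expr → x = -0.2376; check Q = 2.2520e-06

x = -0.2376 M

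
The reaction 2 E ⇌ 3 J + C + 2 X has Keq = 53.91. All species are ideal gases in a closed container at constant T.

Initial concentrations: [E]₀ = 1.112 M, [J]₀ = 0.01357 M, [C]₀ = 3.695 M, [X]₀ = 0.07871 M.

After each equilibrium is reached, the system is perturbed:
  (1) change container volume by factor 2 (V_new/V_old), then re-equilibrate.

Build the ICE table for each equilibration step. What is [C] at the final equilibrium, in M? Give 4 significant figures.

Q₀ = 4.6260e-08 vs Keq = 53.91 ⇒ Q<K, forward
Step 1:
                    E           J           C           X
  I             1.112     0.01357       3.695     0.07871
  C           -0.7941       1.191       0.397      0.7941
  E            0.3179       1.205       4.092      0.8728
  solve Keq expr → x = 0.397; check Q = 53.91
Then change container volume by factor 2 (V_new/V_old).
Step 2:
                    E           J           C           X
  I             0.159      0.6023       2.046      0.4364
  C           -0.0925      0.1387     0.04625      0.0925
  E           0.06647      0.7411       2.092      0.5289
  solve Keq expr → x = 0.04625; check Q = 53.91

[C]_eq = 2.092 M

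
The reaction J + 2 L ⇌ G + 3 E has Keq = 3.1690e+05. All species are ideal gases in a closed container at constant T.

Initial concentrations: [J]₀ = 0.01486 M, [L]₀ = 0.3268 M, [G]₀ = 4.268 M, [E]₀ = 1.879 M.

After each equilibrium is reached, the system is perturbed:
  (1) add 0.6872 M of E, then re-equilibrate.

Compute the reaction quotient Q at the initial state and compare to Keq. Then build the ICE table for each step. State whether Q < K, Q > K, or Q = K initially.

Q₀ = 1.7841e+04; Q < K (proceeds forward)

Q₀ = 1.7841e+04 vs Keq = 3.1690e+05 ⇒ Q<K, forward
Step 1:
                  J         L         G         E
  init      0.01486    0.3268     4.268     1.879
  Δ        -0.01379  -0.02758   0.01379   0.04137
  eq       0.001069    0.2992     4.282      1.92
  solve Keq expr → x = 0.01379; check Q = 3.1690e+05
Then add 0.6872 M of E.
Step 2:
                  J         L         G         E
  init     0.001069    0.2992     4.282     2.608
  Δ        0.001538  0.003076 -0.001538 -0.004614
  eq       0.002607    0.3023      4.28     2.603
  solve Keq expr → x = -0.001538; check Q = 3.1690e+05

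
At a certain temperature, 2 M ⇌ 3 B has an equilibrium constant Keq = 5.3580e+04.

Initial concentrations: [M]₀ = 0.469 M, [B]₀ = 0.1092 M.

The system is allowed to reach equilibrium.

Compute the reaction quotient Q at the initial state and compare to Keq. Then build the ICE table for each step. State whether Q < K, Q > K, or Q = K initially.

Q₀ = 0.00592 vs Keq = 5.3580e+04 ⇒ Q<K, forward
Step 1:
                   M          B
  init         0.469     0.1092
  Δ          -0.4659     0.6988
  eq        0.003138      0.808
  solve Keq expr → x = 0.2329; check Q = 5.3580e+04

Q₀ = 0.00592; Q < K (proceeds forward)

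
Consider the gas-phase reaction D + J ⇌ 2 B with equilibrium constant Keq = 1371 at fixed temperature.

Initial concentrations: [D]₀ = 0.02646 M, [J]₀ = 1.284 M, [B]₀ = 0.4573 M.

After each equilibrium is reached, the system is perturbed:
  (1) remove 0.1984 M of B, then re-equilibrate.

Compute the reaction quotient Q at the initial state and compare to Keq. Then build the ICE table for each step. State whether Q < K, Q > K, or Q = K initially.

Q₀ = 6.155 vs Keq = 1371 ⇒ Q<K, forward
Step 1:
                   D          J          B
  init       0.02646      1.284     0.4573
  Δ         -0.02631   -0.02631    0.05262
  eq      1.5080e-04      1.258     0.5099
  solve Keq expr → x = 0.02631; check Q = 1371
Then remove 0.1984 M of B.
Step 2:
                   D          J          B
  init    1.5080e-04      1.258     0.3115
  Δ       -9.4443e-05 -9.4443e-05 1.8889e-04
  eq      5.6353e-05      1.258     0.3117
  solve Keq expr → x = 9.4443e-05; check Q = 1371

Q₀ = 6.155; Q < K (proceeds forward)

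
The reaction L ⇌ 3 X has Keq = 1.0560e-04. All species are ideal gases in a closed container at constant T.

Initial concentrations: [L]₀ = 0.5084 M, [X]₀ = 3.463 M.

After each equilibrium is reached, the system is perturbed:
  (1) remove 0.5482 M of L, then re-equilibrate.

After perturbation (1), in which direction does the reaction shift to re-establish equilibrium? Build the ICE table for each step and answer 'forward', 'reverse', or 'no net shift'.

Direction: reverse

Q₀ = 81.69 vs Keq = 1.0560e-04 ⇒ Q>K, reverse
Step 1:
                  L         X
  I          0.5084     3.463
  C           1.136    -3.407
  E           1.644   0.05579
  solve Keq expr → x = -1.136; check Q = 1.0560e-04
Then remove 0.5482 M of L.
Step 2:
                  L         X
  I           1.096   0.05579
  C         0.00234  -0.00702
  E           1.098   0.04877
  solve Keq expr → x = -0.00234; check Q = 1.0560e-04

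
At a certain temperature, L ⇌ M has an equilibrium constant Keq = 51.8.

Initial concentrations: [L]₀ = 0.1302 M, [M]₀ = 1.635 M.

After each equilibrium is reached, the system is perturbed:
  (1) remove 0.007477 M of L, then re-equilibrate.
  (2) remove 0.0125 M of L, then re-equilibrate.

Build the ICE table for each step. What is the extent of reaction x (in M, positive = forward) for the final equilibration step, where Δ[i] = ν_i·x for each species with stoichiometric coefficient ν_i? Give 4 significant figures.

Q₀ = 12.56 vs Keq = 51.8 ⇒ Q<K, forward
Step 1:
                   L          M
  init        0.1302      1.635
  Δ         -0.09677    0.09677
  eq         0.03343      1.732
  solve Keq expr → x = 0.09677; check Q = 51.8
Then remove 0.007477 M of L.
Step 2:
                   L          M
  init       0.02595      1.732
  Δ         0.007335  -0.007335
  eq         0.03329      1.724
  solve Keq expr → x = -0.007335; check Q = 51.8
Then remove 0.0125 M of L.
Step 3:
                   L          M
  init       0.02079      1.724
  Δ          0.01226   -0.01226
  eq         0.03305      1.712
  solve Keq expr → x = -0.01226; check Q = 51.8

x = -0.01226 M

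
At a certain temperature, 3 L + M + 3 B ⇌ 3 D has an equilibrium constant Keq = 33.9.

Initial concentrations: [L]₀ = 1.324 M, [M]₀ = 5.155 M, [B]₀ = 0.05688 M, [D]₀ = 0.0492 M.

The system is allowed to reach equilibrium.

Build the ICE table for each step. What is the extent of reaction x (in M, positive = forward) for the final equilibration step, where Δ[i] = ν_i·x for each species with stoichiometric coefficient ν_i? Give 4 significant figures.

Q₀ = 0.05409 vs Keq = 33.9 ⇒ Q<K, forward
Step 1:
                   L          M          B          D
  I            1.324      5.155    0.05688     0.0492
  C         -0.04386   -0.01462   -0.04386    0.04386
  E             1.28       5.14    0.01302    0.09306
  solve Keq expr → x = 0.01462; check Q = 33.9

x = 0.01462 M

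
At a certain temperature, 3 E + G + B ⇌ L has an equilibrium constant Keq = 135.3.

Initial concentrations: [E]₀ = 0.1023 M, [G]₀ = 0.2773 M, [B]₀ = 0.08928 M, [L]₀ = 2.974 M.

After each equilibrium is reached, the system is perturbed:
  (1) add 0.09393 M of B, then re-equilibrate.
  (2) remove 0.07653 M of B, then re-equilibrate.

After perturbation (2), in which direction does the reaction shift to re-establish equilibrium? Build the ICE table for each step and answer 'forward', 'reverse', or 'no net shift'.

Direction: reverse

Q₀ = 1.1220e+05 vs Keq = 135.3 ⇒ Q>K, reverse
Step 1:
                    E           G           B           L
  Initial      0.1023      0.2773     0.08928       2.974
  Change       0.4754      0.1585      0.1585     -0.1585
  Equil        0.5777      0.4358      0.2477       2.816
  solve Keq expr → x = -0.1585; check Q = 135.3
Then add 0.09393 M of B.
Step 2:
                    E           G           B           L
  Initial      0.5777      0.4358      0.3417       2.816
  Change     -0.04406    -0.01469    -0.01469     0.01469
  Equil        0.5336      0.4211       0.327        2.83
  solve Keq expr → x = 0.01469; check Q = 135.3
Then remove 0.07653 M of B.
Step 3:
                    E           G           B           L
  Initial      0.5336      0.4211      0.2504        2.83
  Change      0.03487     0.01162     0.01162    -0.01162
  Equil        0.5685      0.4327      0.2621       2.819
  solve Keq expr → x = -0.01162; check Q = 135.3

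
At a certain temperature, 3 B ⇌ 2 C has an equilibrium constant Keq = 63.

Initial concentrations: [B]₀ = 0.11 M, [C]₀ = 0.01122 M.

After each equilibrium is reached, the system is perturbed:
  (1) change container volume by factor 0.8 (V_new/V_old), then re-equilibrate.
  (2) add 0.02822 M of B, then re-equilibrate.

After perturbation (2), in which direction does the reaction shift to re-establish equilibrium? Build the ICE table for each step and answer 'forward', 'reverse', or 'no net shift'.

Direction: forward

Q₀ = 0.09458 vs Keq = 63 ⇒ Q<K, forward
Step 1:
                  B         C
  I            0.11   0.01122
  C        -0.07186   0.04791
  E         0.03814   0.05913
  solve Keq expr → x = 0.02395; check Q = 63
Then change container volume by factor 0.8 (V_new/V_old).
Step 2:
                  B         C
  I         0.04768   0.07391
  C       -0.002701  0.001801
  E         0.04498   0.07571
  solve Keq expr → x = 9.0049e-04; check Q = 63
Then add 0.02822 M of B.
Step 3:
                  B         C
  I          0.0732   0.07571
  C        -0.02247   0.01498
  E         0.05073   0.09069
  solve Keq expr → x = 0.007489; check Q = 63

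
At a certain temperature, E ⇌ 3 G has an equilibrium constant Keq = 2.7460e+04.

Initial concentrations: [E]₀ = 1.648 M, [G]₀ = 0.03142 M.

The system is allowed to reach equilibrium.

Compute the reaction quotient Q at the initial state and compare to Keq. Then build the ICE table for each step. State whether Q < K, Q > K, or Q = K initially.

Q₀ = 1.8822e-05 vs Keq = 2.7460e+04 ⇒ Q<K, forward
Step 1:
                   E          G
  Initial      1.648    0.03142
  Change      -1.644      4.931
  Equil     0.004449      4.962
  solve Keq expr → x = 1.644; check Q = 2.7460e+04

Q₀ = 1.8822e-05; Q < K (proceeds forward)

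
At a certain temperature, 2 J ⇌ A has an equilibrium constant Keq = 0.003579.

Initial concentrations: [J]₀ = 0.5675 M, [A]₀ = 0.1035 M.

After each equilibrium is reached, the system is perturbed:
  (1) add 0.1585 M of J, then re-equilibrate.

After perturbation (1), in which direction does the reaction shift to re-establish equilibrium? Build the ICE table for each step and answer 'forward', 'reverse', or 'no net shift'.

Direction: forward

Q₀ = 0.3214 vs Keq = 0.003579 ⇒ Q>K, reverse
Step 1:
                  J         A
  I          0.5675    0.1035
  C          0.2028   -0.1014
  E          0.7703  0.002123
  solve Keq expr → x = -0.1014; check Q = 0.003579
Then add 0.1585 M of J.
Step 2:
                  J         A
  I          0.9288  0.002123
  C       -0.001902 9.5116e-04
  E          0.9269  0.003075
  solve Keq expr → x = 9.5116e-04; check Q = 0.003579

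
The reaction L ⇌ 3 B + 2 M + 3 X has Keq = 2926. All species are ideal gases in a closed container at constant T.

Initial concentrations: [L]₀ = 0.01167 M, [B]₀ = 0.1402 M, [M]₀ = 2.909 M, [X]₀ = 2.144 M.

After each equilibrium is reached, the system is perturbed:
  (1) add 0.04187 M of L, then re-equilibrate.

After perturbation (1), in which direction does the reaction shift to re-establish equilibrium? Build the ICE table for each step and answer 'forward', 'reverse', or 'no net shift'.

Direction: forward

Q₀ = 19.69 vs Keq = 2926 ⇒ Q<K, forward
Step 1:
                    L           B           M           X
  Initial     0.01167      0.1402       2.909       2.144
  Change     -0.01151     0.03452     0.02302     0.03452
  Equil    1.6203e-04      0.1747       2.932       2.179
  solve Keq expr → x = 0.01151; check Q = 2926
Then add 0.04187 M of L.
Step 2:
                    L           B           M           X
  Initial     0.04203      0.1747       2.932       2.179
  Change     -0.04103      0.1231     0.08206      0.1231
  Equil    9.9999e-04      0.2978       3.014       2.302
  solve Keq expr → x = 0.04103; check Q = 2926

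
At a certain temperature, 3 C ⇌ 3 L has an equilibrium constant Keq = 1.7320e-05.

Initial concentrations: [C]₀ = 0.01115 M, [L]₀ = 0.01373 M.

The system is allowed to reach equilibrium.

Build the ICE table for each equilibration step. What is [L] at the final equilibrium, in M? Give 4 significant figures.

Q₀ = 1.867 vs Keq = 1.7320e-05 ⇒ Q>K, reverse
Step 1:
                   C          L
  init       0.01115    0.01373
  Δ           0.0131    -0.0131
  eq         0.02425 6.2749e-04
  solve Keq expr → x = -0.004368; check Q = 1.7320e-05

[L]_eq = 6.2749e-04 M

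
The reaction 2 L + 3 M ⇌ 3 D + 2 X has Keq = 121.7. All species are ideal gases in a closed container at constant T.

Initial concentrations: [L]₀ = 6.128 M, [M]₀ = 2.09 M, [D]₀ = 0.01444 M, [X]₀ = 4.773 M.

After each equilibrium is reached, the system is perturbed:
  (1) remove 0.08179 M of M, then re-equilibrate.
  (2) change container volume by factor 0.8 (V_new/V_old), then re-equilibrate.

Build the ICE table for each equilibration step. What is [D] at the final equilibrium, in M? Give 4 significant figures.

[D]_eq = 2.067 M

Q₀ = 2.0008e-07 vs Keq = 121.7 ⇒ Q<K, forward
Step 1:
                   L          M          D          X
  Initial      6.128       2.09    0.01444      4.773
  Change      -1.135     -1.702      1.702      1.135
  Equil        4.993     0.3876      1.717      5.908
  solve Keq expr → x = 0.5675; check Q = 121.7
Then remove 0.08179 M of M.
Step 2:
                   L          M          D          X
  Initial      4.993     0.3058      1.717      5.908
  Change     0.04238    0.06357   -0.06357   -0.04238
  Equil        5.035     0.3693      1.653      5.866
  solve Keq expr → x = -0.02119; check Q = 121.7
Then change container volume by factor 0.8 (V_new/V_old).
Step 3:
                   L          M          D          X
  Initial      6.294     0.4617      2.067      7.332
  Change           0          0          0          0
  Equil        6.294     0.4617      2.067      7.332
  solve Keq expr → x = 0; check Q = 121.7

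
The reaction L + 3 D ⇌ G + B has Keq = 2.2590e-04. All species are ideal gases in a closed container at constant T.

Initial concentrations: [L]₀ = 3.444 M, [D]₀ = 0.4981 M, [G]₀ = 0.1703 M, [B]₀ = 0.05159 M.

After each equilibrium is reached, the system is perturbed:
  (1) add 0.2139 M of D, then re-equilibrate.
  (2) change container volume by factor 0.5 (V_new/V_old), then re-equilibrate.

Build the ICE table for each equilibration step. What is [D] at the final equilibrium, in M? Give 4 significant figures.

Q₀ = 0.02064 vs Keq = 2.2590e-04 ⇒ Q>K, reverse
Step 1:
                    L           D           G           B
  I             3.444      0.4981      0.1703     0.05159
  C           0.04981      0.1494    -0.04981    -0.04981
  E             3.494      0.6475      0.1205    0.001779
  solve Keq expr → x = -0.04981; check Q = 2.2590e-04
Then add 0.2139 M of D.
Step 2:
                    L           D           G           B
  I             3.494      0.8614      0.1205    0.001779
  C         -0.002235   -0.006704    0.002235    0.002235
  E             3.492      0.8547      0.1227    0.004013
  solve Keq expr → x = 0.002235; check Q = 2.2590e-04
Then change container volume by factor 0.5 (V_new/V_old).
Step 3:
                    L           D           G           B
  I             6.983       1.709      0.2454    0.008027
  C          -0.01885    -0.05656     0.01885     0.01885
  E             6.964       1.653      0.2643     0.02688
  solve Keq expr → x = 0.01885; check Q = 2.2590e-04

[D]_eq = 1.653 M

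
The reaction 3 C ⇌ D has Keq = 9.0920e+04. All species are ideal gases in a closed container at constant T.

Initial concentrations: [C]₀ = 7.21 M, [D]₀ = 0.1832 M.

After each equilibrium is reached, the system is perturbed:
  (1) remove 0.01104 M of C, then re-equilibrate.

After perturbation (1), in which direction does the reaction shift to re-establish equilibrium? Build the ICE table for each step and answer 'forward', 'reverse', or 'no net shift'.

Q₀ = 4.8879e-04 vs Keq = 9.0920e+04 ⇒ Q<K, forward
Step 1:
                  C         D
  init         7.21    0.1832
  Δ           -7.18     2.393
  eq        0.03049     2.576
  solve Keq expr → x = 2.393; check Q = 9.0920e+04
Then remove 0.01104 M of C.
Step 2:
                  C         D
  init      0.01945     2.576
  Δ         0.01103 -0.003675
  eq        0.03047     2.573
  solve Keq expr → x = -0.003675; check Q = 9.0920e+04

Direction: reverse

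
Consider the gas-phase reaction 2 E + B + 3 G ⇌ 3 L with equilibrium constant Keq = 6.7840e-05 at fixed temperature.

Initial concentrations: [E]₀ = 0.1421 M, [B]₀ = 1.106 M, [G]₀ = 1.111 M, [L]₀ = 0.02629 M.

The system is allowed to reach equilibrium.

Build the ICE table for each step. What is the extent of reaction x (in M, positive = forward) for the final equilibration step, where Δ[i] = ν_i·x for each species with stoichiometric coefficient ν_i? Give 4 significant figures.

Q₀ = 5.9332e-04 vs Keq = 6.7840e-05 ⇒ Q>K, reverse
Step 1:
                  E         B         G         L
  I          0.1421     1.106     1.111   0.02629
  C        0.008567  0.004284   0.01285  -0.01285
  E          0.1507      1.11     1.124   0.01344
  solve Keq expr → x = -0.004284; check Q = 6.7840e-05

x = -0.004284 M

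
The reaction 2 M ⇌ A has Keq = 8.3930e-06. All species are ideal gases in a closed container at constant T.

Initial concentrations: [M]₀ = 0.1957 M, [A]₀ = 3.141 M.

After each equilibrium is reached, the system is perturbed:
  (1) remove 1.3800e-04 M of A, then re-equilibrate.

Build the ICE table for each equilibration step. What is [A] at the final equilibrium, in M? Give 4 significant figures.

Q₀ = 82.01 vs Keq = 8.3930e-06 ⇒ Q>K, reverse
Step 1:
                  M         A
  Initial    0.1957     3.141
  Change      6.281    -3.141
  Equil       6.477 3.5210e-04
  solve Keq expr → x = -3.141; check Q = 8.3930e-06
Then remove 1.3800e-04 M of A.
Step 2:
                  M         A
  Initial     6.477 2.1410e-04
  Change  -2.7594e-04 1.3797e-04
  Equil       6.477 3.5207e-04
  solve Keq expr → x = 1.3797e-04; check Q = 8.3930e-06

[A]_eq = 3.5207e-04 M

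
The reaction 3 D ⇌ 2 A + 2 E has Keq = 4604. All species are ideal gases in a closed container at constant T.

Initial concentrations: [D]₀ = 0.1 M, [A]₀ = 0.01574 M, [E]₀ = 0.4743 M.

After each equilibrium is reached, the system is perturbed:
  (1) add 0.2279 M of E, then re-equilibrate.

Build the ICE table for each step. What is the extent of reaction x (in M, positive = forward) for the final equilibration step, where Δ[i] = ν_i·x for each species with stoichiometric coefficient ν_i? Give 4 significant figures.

Q₀ = 0.05573 vs Keq = 4604 ⇒ Q<K, forward
Step 1:
                   D          A          E
  init           0.1    0.01574     0.4743
  Δ         -0.09278    0.06186    0.06186
  eq        0.007217     0.0776     0.5362
  solve Keq expr → x = 0.03093; check Q = 4604
Then add 0.2279 M of E.
Step 2:
                   D          A          E
  init      0.007217     0.0776     0.7641
  Δ         0.001817  -0.001212  -0.001212
  eq        0.009035    0.07638     0.7628
  solve Keq expr → x = -6.0580e-04; check Q = 4604

x = -6.0580e-04 M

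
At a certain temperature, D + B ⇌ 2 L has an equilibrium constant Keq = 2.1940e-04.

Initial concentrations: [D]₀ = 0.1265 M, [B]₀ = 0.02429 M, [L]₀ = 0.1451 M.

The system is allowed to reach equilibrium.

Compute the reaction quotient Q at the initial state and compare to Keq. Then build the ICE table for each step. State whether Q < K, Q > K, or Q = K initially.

Q₀ = 6.852; Q > K (proceeds reverse)

Q₀ = 6.852 vs Keq = 2.1940e-04 ⇒ Q>K, reverse
Step 1:
                  D         B         L
  init       0.1265   0.02429    0.1451
  Δ         0.07153   0.07153   -0.1431
  eq          0.198   0.09582   0.00204
  solve Keq expr → x = -0.07153; check Q = 2.1940e-04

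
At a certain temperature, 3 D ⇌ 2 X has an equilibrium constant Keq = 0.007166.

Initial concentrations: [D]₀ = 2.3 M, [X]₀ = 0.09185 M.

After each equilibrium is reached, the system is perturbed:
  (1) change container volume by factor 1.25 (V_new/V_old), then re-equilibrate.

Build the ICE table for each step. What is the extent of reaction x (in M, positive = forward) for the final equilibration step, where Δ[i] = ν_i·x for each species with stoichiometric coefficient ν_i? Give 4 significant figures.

x = -0.008497 M

Q₀ = 6.9339e-04 vs Keq = 0.007166 ⇒ Q<K, forward
Step 1:
                   D          X
  init           2.3    0.09185
  Δ          -0.2382     0.1588
  eq           2.062     0.2506
  solve Keq expr → x = 0.07939; check Q = 0.007166
Then change container volume by factor 1.25 (V_new/V_old).
Step 2:
                   D          X
  init         1.649     0.2005
  Δ          0.02549   -0.01699
  eq           1.675     0.1835
  solve Keq expr → x = -0.008497; check Q = 0.007166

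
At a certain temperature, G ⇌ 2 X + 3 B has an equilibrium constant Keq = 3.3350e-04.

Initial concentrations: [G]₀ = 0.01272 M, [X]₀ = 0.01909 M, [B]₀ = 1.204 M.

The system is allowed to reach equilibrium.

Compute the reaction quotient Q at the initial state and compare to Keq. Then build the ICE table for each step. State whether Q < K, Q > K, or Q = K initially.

Q₀ = 0.05 vs Keq = 3.3350e-04 ⇒ Q>K, reverse
Step 1:
                  G         X         B
  Initial   0.01272   0.01909     1.204
  Change   0.008505  -0.01701  -0.02552
  Equil     0.02123   0.00208     1.178
  solve Keq expr → x = -0.008505; check Q = 3.3350e-04

Q₀ = 0.05; Q > K (proceeds reverse)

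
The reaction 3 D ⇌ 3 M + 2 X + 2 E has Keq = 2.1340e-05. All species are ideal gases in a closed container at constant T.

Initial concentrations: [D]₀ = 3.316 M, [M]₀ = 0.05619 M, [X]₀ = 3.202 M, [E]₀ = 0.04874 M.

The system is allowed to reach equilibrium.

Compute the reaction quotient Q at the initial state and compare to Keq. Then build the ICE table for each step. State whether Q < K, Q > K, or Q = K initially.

Q₀ = 1.1851e-07; Q < K (proceeds forward)

Q₀ = 1.1851e-07 vs Keq = 2.1340e-05 ⇒ Q<K, forward
Step 1:
                    D           M           X           E
  init          3.316     0.05619       3.202     0.04874
  Δ           -0.1086      0.1086      0.0724      0.0724
  eq            3.207      0.1648       3.274      0.1211
  solve Keq expr → x = 0.0362; check Q = 2.1340e-05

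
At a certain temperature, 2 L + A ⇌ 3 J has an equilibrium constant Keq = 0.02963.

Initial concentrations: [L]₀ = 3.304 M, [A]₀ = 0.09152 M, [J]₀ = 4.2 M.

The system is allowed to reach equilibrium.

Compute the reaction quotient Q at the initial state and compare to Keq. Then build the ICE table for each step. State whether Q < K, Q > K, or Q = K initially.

Q₀ = 74.16; Q > K (proceeds reverse)

Q₀ = 74.16 vs Keq = 0.02963 ⇒ Q>K, reverse
Step 1:
                    L           A           J
  I             3.304     0.09152         4.2
  C             2.131       1.065      -3.196
  E             5.435       1.157       1.004
  solve Keq expr → x = -1.065; check Q = 0.02963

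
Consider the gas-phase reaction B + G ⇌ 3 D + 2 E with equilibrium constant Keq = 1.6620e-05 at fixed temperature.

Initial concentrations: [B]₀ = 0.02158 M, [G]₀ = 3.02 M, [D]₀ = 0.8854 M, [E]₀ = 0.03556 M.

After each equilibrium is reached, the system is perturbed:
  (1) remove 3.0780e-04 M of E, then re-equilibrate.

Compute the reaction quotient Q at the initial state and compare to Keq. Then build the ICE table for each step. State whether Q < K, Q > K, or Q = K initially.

Q₀ = 0.01347; Q > K (proceeds reverse)

Q₀ = 0.01347 vs Keq = 1.6620e-05 ⇒ Q>K, reverse
Step 1:
                  B         G         D         E
  Initial   0.02158      3.02    0.8854   0.03556
  Change    0.01687   0.01687   -0.0506  -0.03373
  Equil     0.03845     3.037    0.8348  0.001826
  solve Keq expr → x = -0.01687; check Q = 1.6620e-05
Then remove 3.0780e-04 M of E.
Step 2:
                  B         G         D         E
  Initial   0.03845     3.037    0.8348  0.001519
  Change  -1.5134e-04 -1.5134e-04 4.5401e-04 3.0267e-04
  Equil      0.0383     3.037    0.8353  0.001821
  solve Keq expr → x = 1.5134e-04; check Q = 1.6620e-05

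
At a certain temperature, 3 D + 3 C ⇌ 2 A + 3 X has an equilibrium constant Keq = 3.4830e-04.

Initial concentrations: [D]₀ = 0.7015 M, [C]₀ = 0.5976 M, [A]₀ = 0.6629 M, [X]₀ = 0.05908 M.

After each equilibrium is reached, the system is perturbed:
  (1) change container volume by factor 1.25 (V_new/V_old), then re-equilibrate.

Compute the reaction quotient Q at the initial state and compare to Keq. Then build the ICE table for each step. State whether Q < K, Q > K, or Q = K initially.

Q₀ = 0.00123 vs Keq = 3.4830e-04 ⇒ Q>K, reverse
Step 1:
                    D           C           A           X
  Initial      0.7015      0.5976      0.6629     0.05908
  Change      0.01764     0.01764    -0.01176    -0.01764
  Equil        0.7191      0.6152      0.6511     0.04144
  solve Keq expr → x = -0.005881; check Q = 3.4830e-04
Then change container volume by factor 1.25 (V_new/V_old).
Step 2:
                    D           C           A           X
  Initial      0.5753      0.4922      0.5209     0.03315
  Change     0.002079    0.002079   -0.001386   -0.002079
  Equil        0.5774      0.4943      0.5195     0.03107
  solve Keq expr → x = -6.9314e-04; check Q = 3.4830e-04

Q₀ = 0.00123; Q > K (proceeds reverse)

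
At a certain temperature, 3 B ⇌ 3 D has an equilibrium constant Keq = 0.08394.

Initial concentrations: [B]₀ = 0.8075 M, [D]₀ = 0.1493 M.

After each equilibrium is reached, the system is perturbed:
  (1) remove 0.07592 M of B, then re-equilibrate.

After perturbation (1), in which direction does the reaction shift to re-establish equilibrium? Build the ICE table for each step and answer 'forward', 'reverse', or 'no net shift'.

Direction: reverse

Q₀ = 0.006321 vs Keq = 0.08394 ⇒ Q<K, forward
Step 1:
                   B          D
  init        0.8075     0.1493
  Δ          -0.1421     0.1421
  eq          0.6654     0.2914
  solve Keq expr → x = 0.04735; check Q = 0.08394
Then remove 0.07592 M of B.
Step 2:
                   B          D
  init        0.5895     0.2914
  Δ          0.02312   -0.02312
  eq          0.6126     0.2682
  solve Keq expr → x = -0.007706; check Q = 0.08394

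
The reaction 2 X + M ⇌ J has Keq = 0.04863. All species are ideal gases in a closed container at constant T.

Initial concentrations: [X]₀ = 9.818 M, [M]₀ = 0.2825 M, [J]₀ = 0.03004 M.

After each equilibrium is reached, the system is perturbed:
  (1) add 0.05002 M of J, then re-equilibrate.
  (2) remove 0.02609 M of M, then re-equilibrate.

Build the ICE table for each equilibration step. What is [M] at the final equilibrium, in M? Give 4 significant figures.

Q₀ = 0.001103 vs Keq = 0.04863 ⇒ Q<K, forward
Step 1:
                   X          M          J
  Initial      9.818     0.2825    0.03004
  Change     -0.4464    -0.2232     0.2232
  Equil        9.372    0.05929     0.2532
  solve Keq expr → x = 0.2232; check Q = 0.04863
Then add 0.05002 M of J.
Step 2:
                   X          M          J
  Initial      9.372    0.05929     0.3033
  Change     0.01854    0.00927   -0.00927
  Equil         9.39    0.06856      0.294
  solve Keq expr → x = -0.00927; check Q = 0.04863
Then remove 0.02609 M of M.
Step 3:
                   X          M          J
  Initial       9.39    0.04247      0.294
  Change     0.04141     0.0207    -0.0207
  Equil        9.432    0.06318     0.2733
  solve Keq expr → x = -0.0207; check Q = 0.04863

[M]_eq = 0.06318 M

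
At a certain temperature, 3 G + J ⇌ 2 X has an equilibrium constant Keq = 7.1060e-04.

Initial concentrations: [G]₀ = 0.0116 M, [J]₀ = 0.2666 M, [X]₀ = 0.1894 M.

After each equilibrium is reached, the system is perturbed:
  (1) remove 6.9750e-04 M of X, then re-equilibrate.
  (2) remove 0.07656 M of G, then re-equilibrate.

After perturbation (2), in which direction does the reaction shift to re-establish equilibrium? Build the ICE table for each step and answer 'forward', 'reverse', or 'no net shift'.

Direction: reverse

Q₀ = 8.6204e+04 vs Keq = 7.1060e-04 ⇒ Q>K, reverse
Step 1:
                   G          J          X
  init        0.0116     0.2666     0.1894
  Δ           0.2803    0.09344    -0.1869
  eq          0.2919       0.36   0.002523
  solve Keq expr → x = -0.09344; check Q = 7.1060e-04
Then remove 6.9750e-04 M of X.
Step 2:
                   G          J          X
  init        0.2919       0.36   0.001825
  Δ        -0.001025 -3.4152e-04 6.8304e-04
  eq          0.2909     0.3597   0.002508
  solve Keq expr → x = 3.4152e-04; check Q = 7.1060e-04
Then remove 0.07656 M of G.
Step 3:
                   G          J          X
  init        0.2143     0.3597   0.002508
  Δ         0.001359 4.5289e-04 -9.0578e-04
  eq          0.2157     0.3601   0.001603
  solve Keq expr → x = -4.5289e-04; check Q = 7.1060e-04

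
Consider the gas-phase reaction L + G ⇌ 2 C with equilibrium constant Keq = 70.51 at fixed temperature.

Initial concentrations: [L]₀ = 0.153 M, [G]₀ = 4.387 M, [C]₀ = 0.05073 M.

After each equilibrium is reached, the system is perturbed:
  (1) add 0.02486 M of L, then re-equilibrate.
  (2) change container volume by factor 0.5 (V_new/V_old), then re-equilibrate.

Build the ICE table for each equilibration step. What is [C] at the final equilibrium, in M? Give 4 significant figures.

[C]_eq = 0.8107 M

Q₀ = 0.003834 vs Keq = 70.51 ⇒ Q<K, forward
Step 1:
                    L           G           C
  init          0.153       4.387     0.05073
  Δ           -0.1526     -0.1526      0.3052
  eq       4.2420e-04       4.234      0.3559
  solve Keq expr → x = 0.1526; check Q = 70.51
Then add 0.02486 M of L.
Step 2:
                    L           G           C
  init        0.02528       4.234      0.3559
  Δ          -0.02473    -0.02473     0.04946
  eq       5.5353e-04        4.21      0.4053
  solve Keq expr → x = 0.02473; check Q = 70.51
Then change container volume by factor 0.5 (V_new/V_old).
Step 3:
                    L           G           C
  init       0.001107       8.419      0.8107
  Δ                 0           0           0
  eq         0.001107       8.419      0.8107
  solve Keq expr → x = 0; check Q = 70.51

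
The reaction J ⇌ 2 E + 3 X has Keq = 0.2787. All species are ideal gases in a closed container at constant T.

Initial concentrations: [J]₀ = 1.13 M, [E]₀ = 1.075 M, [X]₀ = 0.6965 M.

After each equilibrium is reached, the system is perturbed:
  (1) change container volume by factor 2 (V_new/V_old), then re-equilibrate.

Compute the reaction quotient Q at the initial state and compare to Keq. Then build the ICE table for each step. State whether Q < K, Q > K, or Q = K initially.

Q₀ = 0.3455; Q > K (proceeds reverse)

Q₀ = 0.3455 vs Keq = 0.2787 ⇒ Q>K, reverse
Step 1:
                    J           E           X
  Initial        1.13       1.075      0.6965
  Change        0.012    -0.02401    -0.03601
  Equil         1.142       1.051      0.6605
  solve Keq expr → x = -0.012; check Q = 0.2787
Then change container volume by factor 2 (V_new/V_old).
Step 2:
                    J           E           X
  Initial       0.571      0.5255      0.3302
  Change     -0.09983      0.1997      0.2995
  Equil        0.4712      0.7252      0.6297
  solve Keq expr → x = 0.09983; check Q = 0.2787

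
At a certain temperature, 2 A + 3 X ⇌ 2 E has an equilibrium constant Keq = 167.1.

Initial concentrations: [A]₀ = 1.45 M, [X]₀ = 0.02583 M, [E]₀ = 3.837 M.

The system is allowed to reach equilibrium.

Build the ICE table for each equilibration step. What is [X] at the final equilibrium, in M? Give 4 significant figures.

[X]_eq = 0.3095 M

Q₀ = 4.0633e+05 vs Keq = 167.1 ⇒ Q>K, reverse
Step 1:
                   A          X          E
  I             1.45    0.02583      3.837
  C           0.1891     0.2837    -0.1891
  E            1.639     0.3095      3.648
  solve Keq expr → x = -0.09455; check Q = 167.1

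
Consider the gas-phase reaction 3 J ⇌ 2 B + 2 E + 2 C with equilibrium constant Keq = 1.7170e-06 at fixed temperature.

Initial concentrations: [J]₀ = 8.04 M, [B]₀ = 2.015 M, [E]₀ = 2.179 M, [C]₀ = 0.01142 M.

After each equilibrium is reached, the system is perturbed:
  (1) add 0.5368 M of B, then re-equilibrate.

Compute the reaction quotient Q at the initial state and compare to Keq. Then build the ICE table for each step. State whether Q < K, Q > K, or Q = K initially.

Q₀ = 4.8376e-06; Q > K (proceeds reverse)

Q₀ = 4.8376e-06 vs Keq = 1.7170e-06 ⇒ Q>K, reverse
Step 1:
                  J         B         E         C
  I            8.04     2.015     2.179   0.01142
  C        0.006867 -0.004578 -0.004578 -0.004578
  E           8.047      2.01     2.174  0.006842
  solve Keq expr → x = -0.002289; check Q = 1.7170e-06
Then add 0.5368 M of B.
Step 2:
                  J         B         E         C
  I           8.047     2.547     2.174  0.006842
  C         0.00215 -0.001433 -0.001433 -0.001433
  E           8.049     2.546     2.173  0.005409
  solve Keq expr → x = -7.1657e-04; check Q = 1.7170e-06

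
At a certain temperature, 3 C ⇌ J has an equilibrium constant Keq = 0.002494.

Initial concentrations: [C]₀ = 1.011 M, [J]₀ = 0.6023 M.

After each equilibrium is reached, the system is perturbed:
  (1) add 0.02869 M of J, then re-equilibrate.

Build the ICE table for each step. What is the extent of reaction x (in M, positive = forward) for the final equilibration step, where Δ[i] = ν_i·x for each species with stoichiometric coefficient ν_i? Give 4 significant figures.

x = -0.02463 M

Q₀ = 0.5829 vs Keq = 0.002494 ⇒ Q>K, reverse
Step 1:
                  C         J
  I           1.011    0.6023
  C           1.664   -0.5546
  E           2.675   0.04772
  solve Keq expr → x = -0.5546; check Q = 0.002494
Then add 0.02869 M of J.
Step 2:
                  C         J
  I           2.675   0.07641
  C         0.07388  -0.02463
  E           2.749   0.05179
  solve Keq expr → x = -0.02463; check Q = 0.002494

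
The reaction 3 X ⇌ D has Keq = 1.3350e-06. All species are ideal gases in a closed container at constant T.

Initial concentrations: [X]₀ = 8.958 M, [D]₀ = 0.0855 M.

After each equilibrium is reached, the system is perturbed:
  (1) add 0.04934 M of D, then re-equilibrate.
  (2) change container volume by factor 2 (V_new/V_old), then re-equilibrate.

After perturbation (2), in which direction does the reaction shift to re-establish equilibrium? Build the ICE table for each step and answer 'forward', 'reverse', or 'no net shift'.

Direction: reverse

Q₀ = 1.1894e-04 vs Keq = 1.3350e-06 ⇒ Q>K, reverse
Step 1:
                   X          D
  init         8.958     0.0855
  Δ           0.2534   -0.08446
  eq           9.211   0.001043
  solve Keq expr → x = -0.08446; check Q = 1.3350e-06
Then add 0.04934 M of D.
Step 2:
                   X          D
  init         9.211    0.05038
  Δ           0.1479   -0.04929
  eq           9.359   0.001094
  solve Keq expr → x = -0.04929; check Q = 1.3350e-06
Then change container volume by factor 2 (V_new/V_old).
Step 3:
                   X          D
  init          4.68 5.4723e-04
  Δ         0.001231 -4.1032e-04
  eq           4.681 1.3692e-04
  solve Keq expr → x = -4.1032e-04; check Q = 1.3350e-06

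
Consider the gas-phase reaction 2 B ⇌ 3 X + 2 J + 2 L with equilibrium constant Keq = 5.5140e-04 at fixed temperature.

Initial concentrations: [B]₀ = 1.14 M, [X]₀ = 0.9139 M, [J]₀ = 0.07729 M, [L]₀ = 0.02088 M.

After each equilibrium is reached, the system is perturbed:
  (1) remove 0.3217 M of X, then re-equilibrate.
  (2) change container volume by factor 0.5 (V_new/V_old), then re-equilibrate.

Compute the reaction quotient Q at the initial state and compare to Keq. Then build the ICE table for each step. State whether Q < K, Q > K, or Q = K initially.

Q₀ = 1.5297e-06 vs Keq = 5.5140e-04 ⇒ Q<K, forward
Step 1:
                   B          X          J          L
  I             1.14     0.9139    0.07729    0.02088
  C          -0.1022     0.1534     0.1022     0.1022
  E            1.038      1.067     0.1795     0.1231
  solve Keq expr → x = 0.05112; check Q = 5.5140e-04
Then remove 0.3217 M of X.
Step 2:
                   B          X          J          L
  I            1.038     0.7456     0.1795     0.1231
  C         -0.03321    0.04981    0.03321    0.03321
  E            1.005     0.7954     0.2127     0.1563
  solve Keq expr → x = 0.0166; check Q = 5.5140e-04
Then change container volume by factor 0.5 (V_new/V_old).
Step 3:
                   B          X          J          L
  I            2.009      1.591     0.4255     0.3126
  C           0.1771    -0.2657    -0.1771    -0.1771
  E            2.186      1.325     0.2483     0.1355
  solve Keq expr → x = -0.08856; check Q = 5.5140e-04

Q₀ = 1.5297e-06; Q < K (proceeds forward)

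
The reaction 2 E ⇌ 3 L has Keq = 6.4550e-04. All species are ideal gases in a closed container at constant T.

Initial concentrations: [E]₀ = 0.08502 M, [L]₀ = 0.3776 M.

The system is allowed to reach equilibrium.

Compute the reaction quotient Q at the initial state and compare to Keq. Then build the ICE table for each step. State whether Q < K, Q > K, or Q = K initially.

Q₀ = 7.448; Q > K (proceeds reverse)

Q₀ = 7.448 vs Keq = 6.4550e-04 ⇒ Q>K, reverse
Step 1:
                  E         L
  I         0.08502    0.3776
  C          0.2253    -0.338
  E          0.3103   0.03962
  solve Keq expr → x = -0.1127; check Q = 6.4550e-04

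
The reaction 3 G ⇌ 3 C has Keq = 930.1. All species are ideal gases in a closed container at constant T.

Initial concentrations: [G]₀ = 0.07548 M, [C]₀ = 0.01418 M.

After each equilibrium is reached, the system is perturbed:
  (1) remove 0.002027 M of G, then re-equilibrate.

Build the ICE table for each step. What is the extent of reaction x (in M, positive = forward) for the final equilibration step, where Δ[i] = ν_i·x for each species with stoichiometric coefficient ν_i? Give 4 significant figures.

x = -6.1288e-04 M

Q₀ = 0.00663 vs Keq = 930.1 ⇒ Q<K, forward
Step 1:
                  G         C
  I         0.07548   0.01418
  C        -0.06715   0.06715
  E        0.008332   0.08133
  solve Keq expr → x = 0.02238; check Q = 930.1
Then remove 0.002027 M of G.
Step 2:
                  G         C
  I        0.006305   0.08133
  C        0.001839 -0.001839
  E        0.008143   0.07949
  solve Keq expr → x = -6.1288e-04; check Q = 930.1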